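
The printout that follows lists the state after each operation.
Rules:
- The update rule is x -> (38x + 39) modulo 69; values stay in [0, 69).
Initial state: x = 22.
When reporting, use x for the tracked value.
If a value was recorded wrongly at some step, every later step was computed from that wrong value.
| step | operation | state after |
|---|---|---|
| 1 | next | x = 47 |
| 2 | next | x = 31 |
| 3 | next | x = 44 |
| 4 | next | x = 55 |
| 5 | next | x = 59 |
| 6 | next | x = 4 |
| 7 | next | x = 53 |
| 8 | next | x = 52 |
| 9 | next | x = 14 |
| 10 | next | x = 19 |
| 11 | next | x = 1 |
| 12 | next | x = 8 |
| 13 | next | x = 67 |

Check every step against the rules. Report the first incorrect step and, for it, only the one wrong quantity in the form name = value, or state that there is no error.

step 11, x = 2

Recomputing the run from the initial state:
step 1: x = 47
step 2: x = 31
step 3: x = 44
step 4: x = 55
step 5: x = 59
step 6: x = 4
step 7: x = 53
step 8: x = 52
step 9: x = 14
step 10: x = 19
step 11: x = 2
step 12: x = 46
step 13: x = 62
The first disagreement with the printout is at step 11, where the value should be x = 2.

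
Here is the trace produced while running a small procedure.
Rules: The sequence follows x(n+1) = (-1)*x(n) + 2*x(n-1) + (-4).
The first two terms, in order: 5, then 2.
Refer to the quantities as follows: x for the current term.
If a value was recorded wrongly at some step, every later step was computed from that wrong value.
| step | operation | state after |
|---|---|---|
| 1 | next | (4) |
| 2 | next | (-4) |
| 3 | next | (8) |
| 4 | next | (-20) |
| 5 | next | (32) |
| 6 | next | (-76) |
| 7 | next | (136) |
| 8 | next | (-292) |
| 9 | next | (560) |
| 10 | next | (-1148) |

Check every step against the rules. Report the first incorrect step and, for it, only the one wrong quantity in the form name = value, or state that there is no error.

Recomputing the run from the initial state:
step 1: x = 4
step 2: x = -4
step 3: x = 8
step 4: x = -20
step 5: x = 32
step 6: x = -76
step 7: x = 136
step 8: x = -292
step 9: x = 560
step 10: x = -1148
This matches the trace at every step.

no error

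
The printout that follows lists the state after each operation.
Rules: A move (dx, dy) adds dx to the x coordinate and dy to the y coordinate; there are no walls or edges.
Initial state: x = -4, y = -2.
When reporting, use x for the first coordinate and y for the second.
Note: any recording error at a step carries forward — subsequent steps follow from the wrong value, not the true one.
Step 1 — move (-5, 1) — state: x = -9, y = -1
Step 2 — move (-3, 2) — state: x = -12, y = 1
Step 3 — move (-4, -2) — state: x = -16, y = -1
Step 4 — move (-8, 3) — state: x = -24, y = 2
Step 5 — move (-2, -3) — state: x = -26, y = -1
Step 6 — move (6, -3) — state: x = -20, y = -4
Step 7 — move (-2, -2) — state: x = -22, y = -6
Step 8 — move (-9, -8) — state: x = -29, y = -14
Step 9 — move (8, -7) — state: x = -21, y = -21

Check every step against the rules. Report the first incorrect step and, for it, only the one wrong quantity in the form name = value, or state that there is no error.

step 8, x = -31

Recomputing the run from the initial state:
step 1: x = -9, y = -1
step 2: x = -12, y = 1
step 3: x = -16, y = -1
step 4: x = -24, y = 2
step 5: x = -26, y = -1
step 6: x = -20, y = -4
step 7: x = -22, y = -6
step 8: x = -31, y = -14
step 9: x = -23, y = -21
The first disagreement with the printout is at step 8, where the value should be x = -31.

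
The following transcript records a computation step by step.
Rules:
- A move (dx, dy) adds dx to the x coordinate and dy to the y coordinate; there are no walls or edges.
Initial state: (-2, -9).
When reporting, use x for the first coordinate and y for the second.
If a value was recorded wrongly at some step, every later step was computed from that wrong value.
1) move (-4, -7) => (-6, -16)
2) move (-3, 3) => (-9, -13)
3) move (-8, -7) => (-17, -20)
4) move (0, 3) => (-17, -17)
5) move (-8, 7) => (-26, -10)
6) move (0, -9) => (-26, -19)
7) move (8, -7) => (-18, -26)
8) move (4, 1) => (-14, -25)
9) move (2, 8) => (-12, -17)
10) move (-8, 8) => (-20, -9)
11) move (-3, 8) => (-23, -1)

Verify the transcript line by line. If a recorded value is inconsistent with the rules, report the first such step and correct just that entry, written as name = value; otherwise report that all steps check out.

Recomputing the run from the initial state:
step 1: x = -6, y = -16
step 2: x = -9, y = -13
step 3: x = -17, y = -20
step 4: x = -17, y = -17
step 5: x = -25, y = -10
step 6: x = -25, y = -19
step 7: x = -17, y = -26
step 8: x = -13, y = -25
step 9: x = -11, y = -17
step 10: x = -19, y = -9
step 11: x = -22, y = -1
The first disagreement with the transcript is at step 5, where the value should be x = -25.

step 5, x = -25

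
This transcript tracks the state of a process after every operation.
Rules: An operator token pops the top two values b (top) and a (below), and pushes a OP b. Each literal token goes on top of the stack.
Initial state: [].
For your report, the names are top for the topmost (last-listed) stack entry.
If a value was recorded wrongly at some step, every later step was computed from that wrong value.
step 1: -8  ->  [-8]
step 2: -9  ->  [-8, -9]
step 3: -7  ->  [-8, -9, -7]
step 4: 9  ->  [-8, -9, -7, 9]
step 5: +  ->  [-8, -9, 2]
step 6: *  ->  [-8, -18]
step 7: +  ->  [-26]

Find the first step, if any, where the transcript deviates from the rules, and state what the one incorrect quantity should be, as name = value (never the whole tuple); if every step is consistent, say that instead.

no error

Recomputing the run from the initial state:
step 1: [-8]
step 2: [-8, -9]
step 3: [-8, -9, -7]
step 4: [-8, -9, -7, 9]
step 5: [-8, -9, 2]
step 6: [-8, -18]
step 7: [-26]
This matches the transcript at every step.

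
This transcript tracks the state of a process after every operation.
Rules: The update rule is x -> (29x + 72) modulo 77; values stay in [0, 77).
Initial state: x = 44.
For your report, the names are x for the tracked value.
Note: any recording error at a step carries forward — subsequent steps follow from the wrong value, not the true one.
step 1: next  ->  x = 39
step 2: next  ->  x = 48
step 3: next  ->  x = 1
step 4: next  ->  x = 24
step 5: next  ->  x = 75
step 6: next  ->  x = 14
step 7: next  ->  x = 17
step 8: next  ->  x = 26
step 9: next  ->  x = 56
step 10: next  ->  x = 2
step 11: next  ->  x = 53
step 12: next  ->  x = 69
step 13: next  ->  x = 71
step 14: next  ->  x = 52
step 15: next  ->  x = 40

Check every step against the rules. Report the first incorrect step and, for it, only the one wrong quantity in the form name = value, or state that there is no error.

Recomputing the run from the initial state:
step 1: x = 39
step 2: x = 48
step 3: x = 1
step 4: x = 24
step 5: x = 75
step 6: x = 14
step 7: x = 16
step 8: x = 74
step 9: x = 62
step 10: x = 22
step 11: x = 17
step 12: x = 26
step 13: x = 56
step 14: x = 2
step 15: x = 53
The first disagreement with the transcript is at step 7, where the value should be x = 16.

step 7, x = 16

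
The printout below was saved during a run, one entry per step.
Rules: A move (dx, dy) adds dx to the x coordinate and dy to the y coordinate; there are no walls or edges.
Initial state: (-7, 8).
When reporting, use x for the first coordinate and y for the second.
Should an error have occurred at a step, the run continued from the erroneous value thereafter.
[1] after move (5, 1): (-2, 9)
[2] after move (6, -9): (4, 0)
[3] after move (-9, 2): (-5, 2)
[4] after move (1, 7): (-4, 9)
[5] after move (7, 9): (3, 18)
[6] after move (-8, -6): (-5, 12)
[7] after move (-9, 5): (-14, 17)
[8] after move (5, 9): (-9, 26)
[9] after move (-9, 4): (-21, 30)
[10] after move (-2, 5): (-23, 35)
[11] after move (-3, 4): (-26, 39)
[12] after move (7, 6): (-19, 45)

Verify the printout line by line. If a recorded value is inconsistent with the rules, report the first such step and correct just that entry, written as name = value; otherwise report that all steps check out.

Step 1: x = -7 + (5) = -2, y = 8 + (1) = 9 — exactly as logged.
Step 2: x = -2 + (6) = 4, y = 9 + (-9) = 0 — no discrepancy.
Step 3: x = 4 + (-9) = -5, y = 0 + (2) = 2 — consistent with the printout.
Step 4: x = -5 + (1) = -4, y = 2 + (7) = 9 — exactly as logged.
Step 5: x = -4 + (7) = 3, y = 9 + (9) = 18 — checks out.
Step 6: x = 3 + (-8) = -5, y = 18 + (-6) = 12 — matches.
Step 7: x = -5 + (-9) = -14, y = 12 + (5) = 17 — exactly as logged.
Step 8: x = -14 + (5) = -9, y = 17 + (9) = 26 — verified.
Step 9: x = -9 + (-9) = -18, y = 26 + (4) = 30 — the printout has a different value.
First incorrect step: 9; the correct value is x = -18.

step 9, x = -18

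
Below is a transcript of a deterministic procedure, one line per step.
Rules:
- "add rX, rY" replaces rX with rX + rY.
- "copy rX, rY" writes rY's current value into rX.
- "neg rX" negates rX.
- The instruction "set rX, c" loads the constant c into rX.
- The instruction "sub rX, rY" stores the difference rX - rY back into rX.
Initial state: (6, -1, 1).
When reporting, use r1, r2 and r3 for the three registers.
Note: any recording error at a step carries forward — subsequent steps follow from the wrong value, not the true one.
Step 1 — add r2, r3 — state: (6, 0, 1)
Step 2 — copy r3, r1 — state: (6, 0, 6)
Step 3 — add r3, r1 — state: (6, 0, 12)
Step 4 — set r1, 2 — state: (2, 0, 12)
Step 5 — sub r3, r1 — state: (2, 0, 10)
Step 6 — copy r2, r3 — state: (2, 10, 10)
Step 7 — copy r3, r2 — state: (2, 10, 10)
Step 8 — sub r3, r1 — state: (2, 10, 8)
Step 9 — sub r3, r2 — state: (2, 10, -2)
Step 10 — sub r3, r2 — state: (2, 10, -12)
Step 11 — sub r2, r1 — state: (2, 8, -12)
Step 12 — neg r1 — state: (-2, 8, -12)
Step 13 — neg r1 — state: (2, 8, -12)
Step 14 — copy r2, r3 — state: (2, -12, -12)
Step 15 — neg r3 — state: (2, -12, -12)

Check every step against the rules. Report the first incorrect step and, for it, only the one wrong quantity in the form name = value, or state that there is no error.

Recomputing the run from the initial state:
step 1: r1 = 6, r2 = 0, r3 = 1
step 2: r1 = 6, r2 = 0, r3 = 6
step 3: r1 = 6, r2 = 0, r3 = 12
step 4: r1 = 2, r2 = 0, r3 = 12
step 5: r1 = 2, r2 = 0, r3 = 10
step 6: r1 = 2, r2 = 10, r3 = 10
step 7: r1 = 2, r2 = 10, r3 = 10
step 8: r1 = 2, r2 = 10, r3 = 8
step 9: r1 = 2, r2 = 10, r3 = -2
step 10: r1 = 2, r2 = 10, r3 = -12
step 11: r1 = 2, r2 = 8, r3 = -12
step 12: r1 = -2, r2 = 8, r3 = -12
step 13: r1 = 2, r2 = 8, r3 = -12
step 14: r1 = 2, r2 = -12, r3 = -12
step 15: r1 = 2, r2 = -12, r3 = 12
The first disagreement with the transcript is at step 15, where the value should be r3 = 12.

step 15, r3 = 12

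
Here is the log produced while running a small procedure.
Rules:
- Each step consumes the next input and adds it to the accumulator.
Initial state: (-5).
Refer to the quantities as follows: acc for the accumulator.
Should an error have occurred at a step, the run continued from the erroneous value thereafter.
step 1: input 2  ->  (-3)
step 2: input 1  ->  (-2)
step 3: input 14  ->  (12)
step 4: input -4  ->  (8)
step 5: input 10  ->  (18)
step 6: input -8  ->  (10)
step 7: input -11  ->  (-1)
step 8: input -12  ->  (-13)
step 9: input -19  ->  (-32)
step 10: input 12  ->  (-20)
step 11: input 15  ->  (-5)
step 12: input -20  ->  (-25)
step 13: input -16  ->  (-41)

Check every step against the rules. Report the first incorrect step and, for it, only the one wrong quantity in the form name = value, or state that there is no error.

no error

Recomputing the run from the initial state:
step 1: acc = -3
step 2: acc = -2
step 3: acc = 12
step 4: acc = 8
step 5: acc = 18
step 6: acc = 10
step 7: acc = -1
step 8: acc = -13
step 9: acc = -32
step 10: acc = -20
step 11: acc = -5
step 12: acc = -25
step 13: acc = -41
This matches the log at every step.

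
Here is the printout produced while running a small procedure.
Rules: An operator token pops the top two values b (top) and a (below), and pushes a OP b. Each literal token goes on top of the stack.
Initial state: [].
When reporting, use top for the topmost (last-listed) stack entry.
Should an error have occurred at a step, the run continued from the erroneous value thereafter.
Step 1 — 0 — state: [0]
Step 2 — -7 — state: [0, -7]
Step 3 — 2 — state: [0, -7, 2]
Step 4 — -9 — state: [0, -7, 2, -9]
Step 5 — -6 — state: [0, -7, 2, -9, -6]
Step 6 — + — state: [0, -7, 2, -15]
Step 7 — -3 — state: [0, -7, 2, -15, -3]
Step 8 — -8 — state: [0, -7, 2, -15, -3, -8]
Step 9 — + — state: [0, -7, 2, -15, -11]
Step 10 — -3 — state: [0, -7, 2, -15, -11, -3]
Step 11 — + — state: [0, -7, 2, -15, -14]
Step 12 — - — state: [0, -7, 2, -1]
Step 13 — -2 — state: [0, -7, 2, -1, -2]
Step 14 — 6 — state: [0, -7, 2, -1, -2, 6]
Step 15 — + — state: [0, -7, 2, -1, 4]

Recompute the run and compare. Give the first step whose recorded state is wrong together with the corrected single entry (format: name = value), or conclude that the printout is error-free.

Recomputing the run from the initial state:
step 1: [0]
step 2: [0, -7]
step 3: [0, -7, 2]
step 4: [0, -7, 2, -9]
step 5: [0, -7, 2, -9, -6]
step 6: [0, -7, 2, -15]
step 7: [0, -7, 2, -15, -3]
step 8: [0, -7, 2, -15, -3, -8]
step 9: [0, -7, 2, -15, -11]
step 10: [0, -7, 2, -15, -11, -3]
step 11: [0, -7, 2, -15, -14]
step 12: [0, -7, 2, -1]
step 13: [0, -7, 2, -1, -2]
step 14: [0, -7, 2, -1, -2, 6]
step 15: [0, -7, 2, -1, 4]
This matches the printout at every step.

no error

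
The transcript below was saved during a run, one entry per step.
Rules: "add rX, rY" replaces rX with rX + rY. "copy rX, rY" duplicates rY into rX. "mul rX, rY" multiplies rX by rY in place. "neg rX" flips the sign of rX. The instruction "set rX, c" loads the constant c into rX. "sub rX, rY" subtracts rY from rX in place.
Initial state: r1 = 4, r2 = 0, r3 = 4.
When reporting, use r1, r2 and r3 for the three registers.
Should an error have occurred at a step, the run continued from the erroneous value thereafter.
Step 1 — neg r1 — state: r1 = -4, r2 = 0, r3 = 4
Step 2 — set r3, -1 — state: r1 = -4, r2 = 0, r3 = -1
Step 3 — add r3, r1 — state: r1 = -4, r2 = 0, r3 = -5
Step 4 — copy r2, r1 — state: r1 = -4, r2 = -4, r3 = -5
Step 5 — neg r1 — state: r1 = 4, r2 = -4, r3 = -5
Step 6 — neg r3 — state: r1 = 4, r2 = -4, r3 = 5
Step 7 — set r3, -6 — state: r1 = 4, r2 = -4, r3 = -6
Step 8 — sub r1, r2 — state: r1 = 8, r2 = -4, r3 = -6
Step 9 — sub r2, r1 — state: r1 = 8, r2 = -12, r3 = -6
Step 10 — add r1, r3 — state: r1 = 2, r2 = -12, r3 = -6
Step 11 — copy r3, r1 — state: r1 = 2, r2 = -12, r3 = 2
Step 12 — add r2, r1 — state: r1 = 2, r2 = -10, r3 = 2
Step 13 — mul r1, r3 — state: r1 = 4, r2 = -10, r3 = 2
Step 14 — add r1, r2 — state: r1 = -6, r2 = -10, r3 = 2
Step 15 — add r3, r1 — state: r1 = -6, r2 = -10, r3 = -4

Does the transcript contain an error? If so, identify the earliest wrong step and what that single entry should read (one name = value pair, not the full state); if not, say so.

no error

step 1: r1 = -(4) = -4 -> exactly as logged
step 2: r3 = -1 -> no discrepancy
step 3: r3 = -1 + -4 = -5 -> no discrepancy
step 4: r2 = -4 -> consistent with the transcript
step 5: r1 = -(-4) = 4 -> matches
step 6: r3 = -(-5) = 5 -> same as recorded
step 7: r3 = -6 -> checks out
step 8: r1 = 4 - -4 = 8 -> in agreement
step 9: r2 = -4 - 8 = -12 -> same as recorded
step 10: r1 = 8 + -6 = 2 -> same as recorded
step 11: r3 = 2 -> verified
step 12: r2 = -12 + 2 = -10 -> matches
step 13: r1 = 2 * 2 = 4 -> verified
step 14: r1 = 4 + -10 = -6 -> confirmed correct
step 15: r3 = 2 + -6 = -4 -> exactly as logged
No step deviates from the rules.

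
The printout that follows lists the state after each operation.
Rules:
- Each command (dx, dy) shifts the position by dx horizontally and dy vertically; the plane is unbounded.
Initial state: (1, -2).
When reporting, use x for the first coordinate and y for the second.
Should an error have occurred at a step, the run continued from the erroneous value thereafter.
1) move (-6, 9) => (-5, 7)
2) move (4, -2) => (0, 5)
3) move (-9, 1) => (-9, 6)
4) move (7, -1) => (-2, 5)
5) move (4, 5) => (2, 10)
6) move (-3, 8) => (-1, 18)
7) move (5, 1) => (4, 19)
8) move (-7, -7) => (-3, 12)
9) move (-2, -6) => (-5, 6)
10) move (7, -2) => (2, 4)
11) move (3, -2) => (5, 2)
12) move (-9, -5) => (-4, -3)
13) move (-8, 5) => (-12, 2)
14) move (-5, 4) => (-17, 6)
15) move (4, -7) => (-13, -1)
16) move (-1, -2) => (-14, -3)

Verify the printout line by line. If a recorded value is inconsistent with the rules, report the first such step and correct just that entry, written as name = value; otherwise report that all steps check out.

step 2, x = -1

Recomputing the run from the initial state:
step 1: x = -5, y = 7
step 2: x = -1, y = 5
step 3: x = -10, y = 6
step 4: x = -3, y = 5
step 5: x = 1, y = 10
step 6: x = -2, y = 18
step 7: x = 3, y = 19
step 8: x = -4, y = 12
step 9: x = -6, y = 6
step 10: x = 1, y = 4
step 11: x = 4, y = 2
step 12: x = -5, y = -3
step 13: x = -13, y = 2
step 14: x = -18, y = 6
step 15: x = -14, y = -1
step 16: x = -15, y = -3
The first disagreement with the printout is at step 2, where the value should be x = -1.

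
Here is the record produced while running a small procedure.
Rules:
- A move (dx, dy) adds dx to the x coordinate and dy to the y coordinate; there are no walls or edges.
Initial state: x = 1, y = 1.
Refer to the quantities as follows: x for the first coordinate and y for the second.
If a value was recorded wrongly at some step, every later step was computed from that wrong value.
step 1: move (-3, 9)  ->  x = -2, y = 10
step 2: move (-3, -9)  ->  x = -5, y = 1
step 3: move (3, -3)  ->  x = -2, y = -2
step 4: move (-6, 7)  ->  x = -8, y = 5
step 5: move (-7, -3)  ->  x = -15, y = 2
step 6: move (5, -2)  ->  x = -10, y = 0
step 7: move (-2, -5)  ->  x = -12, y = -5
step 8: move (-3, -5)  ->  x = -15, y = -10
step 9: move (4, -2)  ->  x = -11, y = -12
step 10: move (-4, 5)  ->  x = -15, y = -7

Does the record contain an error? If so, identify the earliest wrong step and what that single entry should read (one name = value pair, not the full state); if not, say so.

no error

1. x = 1 + (-3) = -2, y = 1 + (9) = 10 (consistent with the record)
2. x = -2 + (-3) = -5, y = 10 + (-9) = 1 (no discrepancy)
3. x = -5 + (3) = -2, y = 1 + (-3) = -2 (agrees with the record)
4. x = -2 + (-6) = -8, y = -2 + (7) = 5 (verified)
5. x = -8 + (-7) = -15, y = 5 + (-3) = 2 (checks out)
6. x = -15 + (5) = -10, y = 2 + (-2) = 0 (verified)
7. x = -10 + (-2) = -12, y = 0 + (-5) = -5 (checks out)
8. x = -12 + (-3) = -15, y = -5 + (-5) = -10 (consistent with the record)
9. x = -15 + (4) = -11, y = -10 + (-2) = -12 (checks out)
10. x = -11 + (-4) = -15, y = -12 + (5) = -7 (confirmed correct)
The recomputation confirms every line.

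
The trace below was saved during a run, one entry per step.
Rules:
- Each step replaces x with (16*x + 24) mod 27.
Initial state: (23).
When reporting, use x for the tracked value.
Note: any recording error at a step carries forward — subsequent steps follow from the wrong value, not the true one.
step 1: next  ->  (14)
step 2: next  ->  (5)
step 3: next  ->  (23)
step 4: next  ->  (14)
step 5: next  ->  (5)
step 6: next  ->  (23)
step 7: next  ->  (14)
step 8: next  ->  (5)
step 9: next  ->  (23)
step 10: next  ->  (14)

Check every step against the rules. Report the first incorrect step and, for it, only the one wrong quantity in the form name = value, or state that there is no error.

Recomputing the run from the initial state:
step 1: x = 14
step 2: x = 5
step 3: x = 23
step 4: x = 14
step 5: x = 5
step 6: x = 23
step 7: x = 14
step 8: x = 5
step 9: x = 23
step 10: x = 14
This matches the trace at every step.

no error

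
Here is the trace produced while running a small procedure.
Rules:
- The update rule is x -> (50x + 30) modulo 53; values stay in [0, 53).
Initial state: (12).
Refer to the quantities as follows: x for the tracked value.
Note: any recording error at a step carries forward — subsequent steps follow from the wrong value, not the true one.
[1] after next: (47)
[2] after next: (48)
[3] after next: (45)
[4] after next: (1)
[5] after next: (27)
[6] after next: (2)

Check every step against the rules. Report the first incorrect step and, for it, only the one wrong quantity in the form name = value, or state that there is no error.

no error

step 1: x = (50*12 + 30) mod 53 = 47 -> confirmed correct
step 2: x = (50*47 + 30) mod 53 = 48 -> confirmed correct
step 3: x = (50*48 + 30) mod 53 = 45 -> matches
step 4: x = (50*45 + 30) mod 53 = 1 -> confirmed correct
step 5: x = (50*1 + 30) mod 53 = 27 -> in agreement
step 6: x = (50*27 + 30) mod 53 = 2 -> consistent with the trace
The recomputation confirms every line.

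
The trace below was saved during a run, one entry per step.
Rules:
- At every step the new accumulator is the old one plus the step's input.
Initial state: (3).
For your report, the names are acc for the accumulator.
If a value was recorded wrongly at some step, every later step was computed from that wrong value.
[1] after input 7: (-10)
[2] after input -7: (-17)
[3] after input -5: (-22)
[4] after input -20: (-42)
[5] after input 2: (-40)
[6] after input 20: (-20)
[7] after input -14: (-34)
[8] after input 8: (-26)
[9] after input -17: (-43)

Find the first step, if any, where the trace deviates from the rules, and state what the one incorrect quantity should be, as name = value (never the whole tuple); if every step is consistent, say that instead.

step 1, acc = 10

Recomputing the run from the initial state:
step 1: acc = 10
step 2: acc = 3
step 3: acc = -2
step 4: acc = -22
step 5: acc = -20
step 6: acc = 0
step 7: acc = -14
step 8: acc = -6
step 9: acc = -23
The first disagreement with the trace is at step 1, where the value should be acc = 10.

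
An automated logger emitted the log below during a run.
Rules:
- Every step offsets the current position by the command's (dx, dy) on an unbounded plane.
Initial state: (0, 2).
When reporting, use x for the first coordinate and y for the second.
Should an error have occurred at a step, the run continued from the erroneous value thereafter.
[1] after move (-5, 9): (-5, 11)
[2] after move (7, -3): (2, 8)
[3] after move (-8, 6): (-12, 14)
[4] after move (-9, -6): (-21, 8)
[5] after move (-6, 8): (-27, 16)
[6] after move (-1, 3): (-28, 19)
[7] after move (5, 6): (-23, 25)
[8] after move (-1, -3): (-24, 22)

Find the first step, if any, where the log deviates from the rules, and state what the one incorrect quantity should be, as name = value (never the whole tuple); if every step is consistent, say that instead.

step 3, x = -6

Step 1: x = 0 + (-5) = -5, y = 2 + (9) = 11 — exactly as logged.
Step 2: x = -5 + (7) = 2, y = 11 + (-3) = 8 — confirmed correct.
Step 3: x = 2 + (-8) = -6, y = 8 + (6) = 14 — the log disagrees here.
The earliest wrong entry is at step 3: it should read x = -6.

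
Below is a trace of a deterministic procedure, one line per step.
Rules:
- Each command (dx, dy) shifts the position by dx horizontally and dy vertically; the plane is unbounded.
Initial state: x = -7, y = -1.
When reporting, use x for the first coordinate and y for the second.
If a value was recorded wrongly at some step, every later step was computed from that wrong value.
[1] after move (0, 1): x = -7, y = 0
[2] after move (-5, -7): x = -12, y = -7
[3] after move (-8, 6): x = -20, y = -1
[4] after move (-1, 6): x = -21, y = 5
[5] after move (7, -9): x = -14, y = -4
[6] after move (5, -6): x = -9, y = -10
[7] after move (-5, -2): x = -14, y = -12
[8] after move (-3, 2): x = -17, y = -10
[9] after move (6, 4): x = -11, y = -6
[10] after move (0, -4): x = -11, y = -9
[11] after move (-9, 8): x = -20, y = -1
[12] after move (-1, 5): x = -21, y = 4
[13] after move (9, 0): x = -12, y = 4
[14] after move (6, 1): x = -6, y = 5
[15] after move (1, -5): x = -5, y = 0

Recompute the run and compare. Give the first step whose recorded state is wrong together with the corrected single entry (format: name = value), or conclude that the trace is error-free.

Recomputing the run from the initial state:
step 1: x = -7, y = 0
step 2: x = -12, y = -7
step 3: x = -20, y = -1
step 4: x = -21, y = 5
step 5: x = -14, y = -4
step 6: x = -9, y = -10
step 7: x = -14, y = -12
step 8: x = -17, y = -10
step 9: x = -11, y = -6
step 10: x = -11, y = -10
step 11: x = -20, y = -2
step 12: x = -21, y = 3
step 13: x = -12, y = 3
step 14: x = -6, y = 4
step 15: x = -5, y = -1
The first disagreement with the trace is at step 10, where the value should be y = -10.

step 10, y = -10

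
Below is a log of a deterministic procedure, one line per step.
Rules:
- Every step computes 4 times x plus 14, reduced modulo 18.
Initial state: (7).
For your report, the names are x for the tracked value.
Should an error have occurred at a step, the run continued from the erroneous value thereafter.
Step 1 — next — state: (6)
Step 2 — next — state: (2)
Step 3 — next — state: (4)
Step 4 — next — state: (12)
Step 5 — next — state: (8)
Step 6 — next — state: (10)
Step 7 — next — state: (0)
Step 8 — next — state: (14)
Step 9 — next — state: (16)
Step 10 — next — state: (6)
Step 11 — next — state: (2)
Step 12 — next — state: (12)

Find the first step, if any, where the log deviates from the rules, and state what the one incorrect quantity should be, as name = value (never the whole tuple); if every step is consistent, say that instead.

Step 1: x = (4*7 + 14) mod 18 = 6 — confirmed correct.
Step 2: x = (4*6 + 14) mod 18 = 2 — verified.
Step 3: x = (4*2 + 14) mod 18 = 4 — agrees with the log.
Step 4: x = (4*4 + 14) mod 18 = 12 — matches.
Step 5: x = (4*12 + 14) mod 18 = 8 — no discrepancy.
Step 6: x = (4*8 + 14) mod 18 = 10 — checks out.
Step 7: x = (4*10 + 14) mod 18 = 0 — in agreement.
Step 8: x = (4*0 + 14) mod 18 = 14 — same as recorded.
Step 9: x = (4*14 + 14) mod 18 = 16 — checks out.
Step 10: x = (4*16 + 14) mod 18 = 6 — in agreement.
Step 11: x = (4*6 + 14) mod 18 = 2 — verified.
Step 12: x = (4*2 + 14) mod 18 = 4 — the entry is off here.
That makes step 12 the first incorrect line — x = 4 is what it should show.

step 12, x = 4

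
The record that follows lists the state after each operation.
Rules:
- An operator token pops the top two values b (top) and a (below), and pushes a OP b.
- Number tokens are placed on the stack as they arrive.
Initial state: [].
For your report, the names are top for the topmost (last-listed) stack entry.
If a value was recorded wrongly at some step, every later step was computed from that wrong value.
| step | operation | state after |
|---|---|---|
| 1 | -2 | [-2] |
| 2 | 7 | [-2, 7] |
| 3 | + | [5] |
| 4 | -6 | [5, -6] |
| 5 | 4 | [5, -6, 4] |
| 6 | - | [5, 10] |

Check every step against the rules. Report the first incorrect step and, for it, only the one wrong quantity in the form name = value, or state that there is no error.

step 6, top = -10

Step 1: push -2: top = -2 — no discrepancy.
Step 2: push 7: top = 7 — same as recorded.
Step 3: -2 + 7 = 5 — no discrepancy.
Step 4: push -6: top = -6 — checks out.
Step 5: push 4: top = 4 — same as recorded.
Step 6: -6 - 4 = -10 — the entry is off here.
First incorrect step: 6; the correct value is top = -10.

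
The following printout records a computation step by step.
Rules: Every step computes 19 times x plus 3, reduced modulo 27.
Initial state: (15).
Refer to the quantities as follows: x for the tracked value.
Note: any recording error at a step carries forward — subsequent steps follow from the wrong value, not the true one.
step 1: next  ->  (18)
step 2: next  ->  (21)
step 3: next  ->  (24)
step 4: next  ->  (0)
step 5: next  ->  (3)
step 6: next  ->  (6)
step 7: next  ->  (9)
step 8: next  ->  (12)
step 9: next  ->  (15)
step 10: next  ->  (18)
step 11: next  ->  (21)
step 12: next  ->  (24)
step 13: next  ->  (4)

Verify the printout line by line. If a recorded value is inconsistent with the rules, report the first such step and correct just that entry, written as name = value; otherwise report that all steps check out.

Recomputing the run from the initial state:
step 1: x = 18
step 2: x = 21
step 3: x = 24
step 4: x = 0
step 5: x = 3
step 6: x = 6
step 7: x = 9
step 8: x = 12
step 9: x = 15
step 10: x = 18
step 11: x = 21
step 12: x = 24
step 13: x = 0
The first disagreement with the printout is at step 13, where the value should be x = 0.

step 13, x = 0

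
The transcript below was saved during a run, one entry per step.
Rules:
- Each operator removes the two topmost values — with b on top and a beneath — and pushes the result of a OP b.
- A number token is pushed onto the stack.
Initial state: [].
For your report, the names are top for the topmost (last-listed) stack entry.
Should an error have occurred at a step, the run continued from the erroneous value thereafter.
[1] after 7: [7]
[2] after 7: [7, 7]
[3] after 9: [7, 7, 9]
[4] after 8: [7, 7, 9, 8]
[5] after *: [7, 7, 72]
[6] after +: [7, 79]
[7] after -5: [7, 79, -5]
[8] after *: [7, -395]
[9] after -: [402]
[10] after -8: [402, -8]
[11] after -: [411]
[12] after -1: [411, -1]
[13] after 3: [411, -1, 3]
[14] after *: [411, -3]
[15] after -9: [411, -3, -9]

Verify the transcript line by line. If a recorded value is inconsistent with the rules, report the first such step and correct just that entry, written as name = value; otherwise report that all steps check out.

step 11, top = 410

Step 1: push 7: top = 7 — no discrepancy.
Step 2: push 7: top = 7 — in agreement.
Step 3: push 9: top = 9 — agrees with the transcript.
Step 4: push 8: top = 8 — same as recorded.
Step 5: 9 * 8 = 72 — same as recorded.
Step 6: 7 + 72 = 79 — confirmed correct.
Step 7: push -5: top = -5 — confirmed correct.
Step 8: 79 * -5 = -395 — matches.
Step 9: 7 - -395 = 402 — in agreement.
Step 10: push -8: top = -8 — verified.
Step 11: 402 - -8 = 410 — the transcript has a different value.
Conclusion: step 11 carries the first error; the entry should be top = 410.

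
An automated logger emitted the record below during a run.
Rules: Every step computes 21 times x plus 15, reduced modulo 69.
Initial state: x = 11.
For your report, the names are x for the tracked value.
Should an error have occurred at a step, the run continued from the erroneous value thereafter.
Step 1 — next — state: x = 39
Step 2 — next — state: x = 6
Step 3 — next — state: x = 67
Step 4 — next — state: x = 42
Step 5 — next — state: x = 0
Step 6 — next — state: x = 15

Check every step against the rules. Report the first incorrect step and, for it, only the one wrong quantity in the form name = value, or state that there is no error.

step 3, x = 3

Step 1: x = (21*11 + 15) mod 69 = 39 — same as recorded.
Step 2: x = (21*39 + 15) mod 69 = 6 — confirmed correct.
Step 3: x = (21*6 + 15) mod 69 = 3 — the record has a different value.
Conclusion: step 3 carries the first error; the entry should be x = 3.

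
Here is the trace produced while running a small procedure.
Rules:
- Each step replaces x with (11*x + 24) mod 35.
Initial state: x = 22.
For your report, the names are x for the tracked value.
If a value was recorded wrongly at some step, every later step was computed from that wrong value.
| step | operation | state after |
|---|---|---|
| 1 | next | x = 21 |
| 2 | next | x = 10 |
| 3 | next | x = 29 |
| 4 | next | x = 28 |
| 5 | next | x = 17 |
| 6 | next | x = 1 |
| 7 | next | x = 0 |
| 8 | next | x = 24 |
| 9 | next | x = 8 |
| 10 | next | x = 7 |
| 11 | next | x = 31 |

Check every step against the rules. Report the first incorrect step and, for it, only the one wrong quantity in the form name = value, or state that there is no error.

no error

1. x = (11*22 + 24) mod 35 = 21 (confirmed correct)
2. x = (11*21 + 24) mod 35 = 10 (verified)
3. x = (11*10 + 24) mod 35 = 29 (confirmed correct)
4. x = (11*29 + 24) mod 35 = 28 (verified)
5. x = (11*28 + 24) mod 35 = 17 (consistent with the trace)
6. x = (11*17 + 24) mod 35 = 1 (exactly as logged)
7. x = (11*1 + 24) mod 35 = 0 (confirmed correct)
8. x = (11*0 + 24) mod 35 = 24 (verified)
9. x = (11*24 + 24) mod 35 = 8 (verified)
10. x = (11*8 + 24) mod 35 = 7 (in agreement)
11. x = (11*7 + 24) mod 35 = 31 (consistent with the trace)
Each recorded entry agrees with the recomputation.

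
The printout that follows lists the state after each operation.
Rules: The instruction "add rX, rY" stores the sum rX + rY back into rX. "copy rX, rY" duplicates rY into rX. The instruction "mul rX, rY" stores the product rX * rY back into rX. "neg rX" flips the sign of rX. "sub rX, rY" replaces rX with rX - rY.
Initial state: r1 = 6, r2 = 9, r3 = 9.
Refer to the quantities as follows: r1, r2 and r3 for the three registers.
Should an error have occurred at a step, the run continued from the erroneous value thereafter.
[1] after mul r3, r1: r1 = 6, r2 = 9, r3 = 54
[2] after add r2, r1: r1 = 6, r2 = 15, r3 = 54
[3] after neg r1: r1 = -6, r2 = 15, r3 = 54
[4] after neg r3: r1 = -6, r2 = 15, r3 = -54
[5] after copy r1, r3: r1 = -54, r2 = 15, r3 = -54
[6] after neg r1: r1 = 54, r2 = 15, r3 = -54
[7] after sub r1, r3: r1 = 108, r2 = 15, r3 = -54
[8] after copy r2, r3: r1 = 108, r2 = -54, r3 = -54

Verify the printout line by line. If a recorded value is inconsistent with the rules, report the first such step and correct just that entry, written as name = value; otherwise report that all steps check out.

Recomputing the run from the initial state:
step 1: r1 = 6, r2 = 9, r3 = 54
step 2: r1 = 6, r2 = 15, r3 = 54
step 3: r1 = -6, r2 = 15, r3 = 54
step 4: r1 = -6, r2 = 15, r3 = -54
step 5: r1 = -54, r2 = 15, r3 = -54
step 6: r1 = 54, r2 = 15, r3 = -54
step 7: r1 = 108, r2 = 15, r3 = -54
step 8: r1 = 108, r2 = -54, r3 = -54
This matches the printout at every step.

no error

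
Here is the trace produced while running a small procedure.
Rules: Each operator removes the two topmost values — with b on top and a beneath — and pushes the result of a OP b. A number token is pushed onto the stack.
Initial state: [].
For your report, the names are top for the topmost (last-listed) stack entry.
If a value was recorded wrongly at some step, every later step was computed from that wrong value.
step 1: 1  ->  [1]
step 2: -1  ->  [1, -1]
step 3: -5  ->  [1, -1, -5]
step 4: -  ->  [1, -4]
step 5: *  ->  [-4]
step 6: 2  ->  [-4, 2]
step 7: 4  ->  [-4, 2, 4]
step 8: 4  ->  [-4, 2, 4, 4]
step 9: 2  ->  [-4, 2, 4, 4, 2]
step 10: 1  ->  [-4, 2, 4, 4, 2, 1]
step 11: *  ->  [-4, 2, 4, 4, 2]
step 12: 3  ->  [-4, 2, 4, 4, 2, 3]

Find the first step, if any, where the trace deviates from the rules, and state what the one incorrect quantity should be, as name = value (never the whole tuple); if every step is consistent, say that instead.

step 4, top = 4

Step 1: push 1: top = 1 — verified.
Step 2: push -1: top = -1 — verified.
Step 3: push -5: top = -5 — confirmed correct.
Step 4: -1 - -5 = 4 — the trace disagrees here.
First incorrect step: 4; the correct value is top = 4.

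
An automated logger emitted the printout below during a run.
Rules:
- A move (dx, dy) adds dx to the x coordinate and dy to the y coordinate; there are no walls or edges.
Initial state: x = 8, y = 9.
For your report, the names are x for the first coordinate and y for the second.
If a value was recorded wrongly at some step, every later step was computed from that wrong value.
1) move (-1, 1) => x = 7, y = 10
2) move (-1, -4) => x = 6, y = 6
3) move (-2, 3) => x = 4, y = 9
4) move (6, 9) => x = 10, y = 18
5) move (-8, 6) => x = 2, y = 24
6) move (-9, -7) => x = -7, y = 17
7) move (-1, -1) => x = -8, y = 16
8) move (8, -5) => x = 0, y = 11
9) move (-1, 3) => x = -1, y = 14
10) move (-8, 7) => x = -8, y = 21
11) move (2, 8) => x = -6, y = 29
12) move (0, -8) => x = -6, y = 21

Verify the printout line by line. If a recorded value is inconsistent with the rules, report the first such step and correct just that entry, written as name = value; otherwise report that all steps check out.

1. x = 8 + (-1) = 7, y = 9 + (1) = 10 (checks out)
2. x = 7 + (-1) = 6, y = 10 + (-4) = 6 (checks out)
3. x = 6 + (-2) = 4, y = 6 + (3) = 9 (confirmed correct)
4. x = 4 + (6) = 10, y = 9 + (9) = 18 (matches)
5. x = 10 + (-8) = 2, y = 18 + (6) = 24 (consistent with the printout)
6. x = 2 + (-9) = -7, y = 24 + (-7) = 17 (matches)
7. x = -7 + (-1) = -8, y = 17 + (-1) = 16 (matches)
8. x = -8 + (8) = 0, y = 16 + (-5) = 11 (matches)
9. x = 0 + (-1) = -1, y = 11 + (3) = 14 (no discrepancy)
10. x = -1 + (-8) = -9, y = 14 + (7) = 21 (first mismatch against the printout)
Step 10 is the first one off; corrected, x = -9.

step 10, x = -9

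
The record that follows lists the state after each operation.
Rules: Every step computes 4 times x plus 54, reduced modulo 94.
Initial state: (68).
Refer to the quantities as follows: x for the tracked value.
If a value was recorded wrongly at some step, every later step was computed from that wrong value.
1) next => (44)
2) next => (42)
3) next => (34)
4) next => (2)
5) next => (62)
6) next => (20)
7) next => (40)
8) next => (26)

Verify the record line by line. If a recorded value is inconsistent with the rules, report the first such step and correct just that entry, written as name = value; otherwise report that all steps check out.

no error

1. x = (4*68 + 54) mod 94 = 44 (checks out)
2. x = (4*44 + 54) mod 94 = 42 (in agreement)
3. x = (4*42 + 54) mod 94 = 34 (agrees with the record)
4. x = (4*34 + 54) mod 94 = 2 (confirmed correct)
5. x = (4*2 + 54) mod 94 = 62 (exactly as logged)
6. x = (4*62 + 54) mod 94 = 20 (in agreement)
7. x = (4*20 + 54) mod 94 = 40 (in agreement)
8. x = (4*40 + 54) mod 94 = 26 (confirmed correct)
No step deviates from the rules.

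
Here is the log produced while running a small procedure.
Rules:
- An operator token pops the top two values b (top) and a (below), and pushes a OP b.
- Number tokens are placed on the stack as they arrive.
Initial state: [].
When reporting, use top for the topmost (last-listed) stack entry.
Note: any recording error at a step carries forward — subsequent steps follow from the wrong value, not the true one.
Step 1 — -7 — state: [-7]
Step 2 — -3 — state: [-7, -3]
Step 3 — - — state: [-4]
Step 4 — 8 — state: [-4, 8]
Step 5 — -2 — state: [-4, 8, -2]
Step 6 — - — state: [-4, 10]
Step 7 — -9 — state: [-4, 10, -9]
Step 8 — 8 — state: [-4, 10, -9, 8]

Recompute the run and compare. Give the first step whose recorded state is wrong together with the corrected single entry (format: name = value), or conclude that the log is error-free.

no error

Recomputing the run from the initial state:
step 1: [-7]
step 2: [-7, -3]
step 3: [-4]
step 4: [-4, 8]
step 5: [-4, 8, -2]
step 6: [-4, 10]
step 7: [-4, 10, -9]
step 8: [-4, 10, -9, 8]
This matches the log at every step.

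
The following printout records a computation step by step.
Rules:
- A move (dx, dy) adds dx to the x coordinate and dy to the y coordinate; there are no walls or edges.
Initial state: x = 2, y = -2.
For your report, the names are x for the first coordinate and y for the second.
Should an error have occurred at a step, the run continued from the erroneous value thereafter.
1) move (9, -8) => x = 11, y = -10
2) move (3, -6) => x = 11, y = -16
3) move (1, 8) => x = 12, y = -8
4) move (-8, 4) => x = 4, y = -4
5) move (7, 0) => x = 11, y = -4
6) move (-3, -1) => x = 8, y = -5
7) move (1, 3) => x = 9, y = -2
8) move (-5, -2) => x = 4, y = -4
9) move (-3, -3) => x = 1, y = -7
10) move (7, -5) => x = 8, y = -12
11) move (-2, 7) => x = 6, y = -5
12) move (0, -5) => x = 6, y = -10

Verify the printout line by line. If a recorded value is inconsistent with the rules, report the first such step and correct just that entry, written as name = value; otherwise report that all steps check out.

step 2, x = 14

Step 1: x = 2 + (9) = 11, y = -2 + (-8) = -10 — agrees with the printout.
Step 2: x = 11 + (3) = 14, y = -10 + (-6) = -16 — the printout has a different value.
Step 2 is the first one off; corrected, x = 14.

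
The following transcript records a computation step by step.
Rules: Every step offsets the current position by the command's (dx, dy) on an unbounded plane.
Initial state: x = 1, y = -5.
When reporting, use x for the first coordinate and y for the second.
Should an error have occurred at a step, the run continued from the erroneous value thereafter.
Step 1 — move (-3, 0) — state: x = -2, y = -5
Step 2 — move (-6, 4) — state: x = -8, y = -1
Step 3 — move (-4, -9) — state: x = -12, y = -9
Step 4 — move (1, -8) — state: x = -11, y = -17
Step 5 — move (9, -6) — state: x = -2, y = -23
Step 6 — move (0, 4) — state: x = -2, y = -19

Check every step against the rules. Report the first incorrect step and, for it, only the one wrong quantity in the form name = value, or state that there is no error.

step 1: x = 1 + (-3) = -2, y = -5 + (0) = -5 -> verified
step 2: x = -2 + (-6) = -8, y = -5 + (4) = -1 -> exactly as logged
step 3: x = -8 + (-4) = -12, y = -1 + (-9) = -10 -> the transcript disagrees here
First incorrect step: 3; the correct value is y = -10.

step 3, y = -10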